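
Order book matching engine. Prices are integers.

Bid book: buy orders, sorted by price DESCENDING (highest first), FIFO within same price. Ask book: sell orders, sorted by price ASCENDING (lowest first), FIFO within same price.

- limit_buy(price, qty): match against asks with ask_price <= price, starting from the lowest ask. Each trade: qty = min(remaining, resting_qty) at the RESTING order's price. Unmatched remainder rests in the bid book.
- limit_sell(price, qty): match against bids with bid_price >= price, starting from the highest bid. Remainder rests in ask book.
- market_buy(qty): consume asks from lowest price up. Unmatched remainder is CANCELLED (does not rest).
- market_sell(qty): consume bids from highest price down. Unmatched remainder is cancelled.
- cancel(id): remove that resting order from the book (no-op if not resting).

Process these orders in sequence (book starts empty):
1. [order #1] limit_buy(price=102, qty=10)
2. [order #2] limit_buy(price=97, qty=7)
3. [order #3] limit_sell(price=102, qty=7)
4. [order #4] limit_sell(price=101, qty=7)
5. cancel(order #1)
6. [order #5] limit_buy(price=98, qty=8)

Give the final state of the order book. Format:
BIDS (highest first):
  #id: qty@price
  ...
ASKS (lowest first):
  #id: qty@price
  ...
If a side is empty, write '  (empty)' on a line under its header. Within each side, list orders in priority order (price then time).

Answer: BIDS (highest first):
  #5: 8@98
  #2: 7@97
ASKS (lowest first):
  #4: 4@101

Derivation:
After op 1 [order #1] limit_buy(price=102, qty=10): fills=none; bids=[#1:10@102] asks=[-]
After op 2 [order #2] limit_buy(price=97, qty=7): fills=none; bids=[#1:10@102 #2:7@97] asks=[-]
After op 3 [order #3] limit_sell(price=102, qty=7): fills=#1x#3:7@102; bids=[#1:3@102 #2:7@97] asks=[-]
After op 4 [order #4] limit_sell(price=101, qty=7): fills=#1x#4:3@102; bids=[#2:7@97] asks=[#4:4@101]
After op 5 cancel(order #1): fills=none; bids=[#2:7@97] asks=[#4:4@101]
After op 6 [order #5] limit_buy(price=98, qty=8): fills=none; bids=[#5:8@98 #2:7@97] asks=[#4:4@101]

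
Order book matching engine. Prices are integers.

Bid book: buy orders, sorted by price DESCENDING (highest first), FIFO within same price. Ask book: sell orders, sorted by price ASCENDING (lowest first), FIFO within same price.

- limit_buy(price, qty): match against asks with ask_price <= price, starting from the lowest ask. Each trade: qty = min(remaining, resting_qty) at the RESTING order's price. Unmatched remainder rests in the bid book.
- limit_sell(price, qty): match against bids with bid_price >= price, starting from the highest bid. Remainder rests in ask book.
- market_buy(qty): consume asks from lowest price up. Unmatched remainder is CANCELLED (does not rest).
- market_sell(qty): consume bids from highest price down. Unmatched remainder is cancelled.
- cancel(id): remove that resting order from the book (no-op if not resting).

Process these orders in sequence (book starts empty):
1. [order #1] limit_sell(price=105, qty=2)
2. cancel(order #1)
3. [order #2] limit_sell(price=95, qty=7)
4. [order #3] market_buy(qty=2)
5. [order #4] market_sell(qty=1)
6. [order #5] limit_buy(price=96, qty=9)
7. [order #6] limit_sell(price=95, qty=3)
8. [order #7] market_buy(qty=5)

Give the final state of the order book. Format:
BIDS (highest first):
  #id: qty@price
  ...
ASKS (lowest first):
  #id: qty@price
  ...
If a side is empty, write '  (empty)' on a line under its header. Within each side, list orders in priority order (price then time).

After op 1 [order #1] limit_sell(price=105, qty=2): fills=none; bids=[-] asks=[#1:2@105]
After op 2 cancel(order #1): fills=none; bids=[-] asks=[-]
After op 3 [order #2] limit_sell(price=95, qty=7): fills=none; bids=[-] asks=[#2:7@95]
After op 4 [order #3] market_buy(qty=2): fills=#3x#2:2@95; bids=[-] asks=[#2:5@95]
After op 5 [order #4] market_sell(qty=1): fills=none; bids=[-] asks=[#2:5@95]
After op 6 [order #5] limit_buy(price=96, qty=9): fills=#5x#2:5@95; bids=[#5:4@96] asks=[-]
After op 7 [order #6] limit_sell(price=95, qty=3): fills=#5x#6:3@96; bids=[#5:1@96] asks=[-]
After op 8 [order #7] market_buy(qty=5): fills=none; bids=[#5:1@96] asks=[-]

Answer: BIDS (highest first):
  #5: 1@96
ASKS (lowest first):
  (empty)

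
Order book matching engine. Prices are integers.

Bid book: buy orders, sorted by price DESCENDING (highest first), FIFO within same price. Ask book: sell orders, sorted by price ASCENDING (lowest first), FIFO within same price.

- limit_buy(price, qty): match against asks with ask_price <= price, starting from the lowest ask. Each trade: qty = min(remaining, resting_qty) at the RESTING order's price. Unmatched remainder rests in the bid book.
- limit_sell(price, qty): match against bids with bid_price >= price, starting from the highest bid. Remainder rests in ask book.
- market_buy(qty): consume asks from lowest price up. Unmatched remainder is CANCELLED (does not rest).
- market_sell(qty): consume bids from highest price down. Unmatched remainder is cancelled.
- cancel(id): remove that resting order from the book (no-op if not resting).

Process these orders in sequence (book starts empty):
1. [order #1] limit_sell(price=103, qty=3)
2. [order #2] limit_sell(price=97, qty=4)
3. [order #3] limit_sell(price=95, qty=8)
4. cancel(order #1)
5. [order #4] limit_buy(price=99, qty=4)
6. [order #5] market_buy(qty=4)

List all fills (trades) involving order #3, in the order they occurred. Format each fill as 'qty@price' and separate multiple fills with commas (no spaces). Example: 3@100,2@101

After op 1 [order #1] limit_sell(price=103, qty=3): fills=none; bids=[-] asks=[#1:3@103]
After op 2 [order #2] limit_sell(price=97, qty=4): fills=none; bids=[-] asks=[#2:4@97 #1:3@103]
After op 3 [order #3] limit_sell(price=95, qty=8): fills=none; bids=[-] asks=[#3:8@95 #2:4@97 #1:3@103]
After op 4 cancel(order #1): fills=none; bids=[-] asks=[#3:8@95 #2:4@97]
After op 5 [order #4] limit_buy(price=99, qty=4): fills=#4x#3:4@95; bids=[-] asks=[#3:4@95 #2:4@97]
After op 6 [order #5] market_buy(qty=4): fills=#5x#3:4@95; bids=[-] asks=[#2:4@97]

Answer: 4@95,4@95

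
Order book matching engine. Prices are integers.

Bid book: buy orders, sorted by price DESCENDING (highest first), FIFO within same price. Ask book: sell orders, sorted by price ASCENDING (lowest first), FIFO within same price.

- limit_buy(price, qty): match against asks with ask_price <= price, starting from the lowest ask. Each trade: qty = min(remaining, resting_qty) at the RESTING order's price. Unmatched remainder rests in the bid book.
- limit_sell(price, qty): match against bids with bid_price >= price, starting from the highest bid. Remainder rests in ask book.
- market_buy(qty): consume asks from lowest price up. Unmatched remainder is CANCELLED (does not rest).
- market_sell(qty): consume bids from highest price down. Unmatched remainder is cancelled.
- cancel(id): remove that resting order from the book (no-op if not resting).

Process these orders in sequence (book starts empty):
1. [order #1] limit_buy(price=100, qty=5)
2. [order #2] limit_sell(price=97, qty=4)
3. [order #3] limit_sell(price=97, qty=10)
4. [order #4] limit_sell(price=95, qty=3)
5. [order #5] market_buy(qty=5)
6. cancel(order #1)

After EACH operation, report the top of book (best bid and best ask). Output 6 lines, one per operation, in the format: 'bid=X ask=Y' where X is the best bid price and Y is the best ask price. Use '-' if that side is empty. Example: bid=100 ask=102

After op 1 [order #1] limit_buy(price=100, qty=5): fills=none; bids=[#1:5@100] asks=[-]
After op 2 [order #2] limit_sell(price=97, qty=4): fills=#1x#2:4@100; bids=[#1:1@100] asks=[-]
After op 3 [order #3] limit_sell(price=97, qty=10): fills=#1x#3:1@100; bids=[-] asks=[#3:9@97]
After op 4 [order #4] limit_sell(price=95, qty=3): fills=none; bids=[-] asks=[#4:3@95 #3:9@97]
After op 5 [order #5] market_buy(qty=5): fills=#5x#4:3@95 #5x#3:2@97; bids=[-] asks=[#3:7@97]
After op 6 cancel(order #1): fills=none; bids=[-] asks=[#3:7@97]

Answer: bid=100 ask=-
bid=100 ask=-
bid=- ask=97
bid=- ask=95
bid=- ask=97
bid=- ask=97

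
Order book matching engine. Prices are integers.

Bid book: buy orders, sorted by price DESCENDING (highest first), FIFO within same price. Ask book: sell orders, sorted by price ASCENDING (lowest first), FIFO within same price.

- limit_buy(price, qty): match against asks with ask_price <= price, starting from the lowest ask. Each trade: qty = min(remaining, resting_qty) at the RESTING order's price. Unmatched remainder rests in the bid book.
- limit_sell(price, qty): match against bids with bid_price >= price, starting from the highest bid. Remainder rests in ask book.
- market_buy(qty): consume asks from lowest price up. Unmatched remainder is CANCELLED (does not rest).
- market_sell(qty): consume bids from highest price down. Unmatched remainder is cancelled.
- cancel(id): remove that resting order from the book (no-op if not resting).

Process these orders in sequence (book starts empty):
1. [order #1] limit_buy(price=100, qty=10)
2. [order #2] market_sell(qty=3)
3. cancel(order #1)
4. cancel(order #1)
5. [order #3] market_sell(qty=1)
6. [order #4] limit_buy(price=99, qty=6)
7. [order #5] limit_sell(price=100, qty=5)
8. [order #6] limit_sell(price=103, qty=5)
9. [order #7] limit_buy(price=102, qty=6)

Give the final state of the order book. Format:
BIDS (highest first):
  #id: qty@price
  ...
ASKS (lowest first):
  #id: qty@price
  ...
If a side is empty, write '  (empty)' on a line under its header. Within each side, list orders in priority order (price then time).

After op 1 [order #1] limit_buy(price=100, qty=10): fills=none; bids=[#1:10@100] asks=[-]
After op 2 [order #2] market_sell(qty=3): fills=#1x#2:3@100; bids=[#1:7@100] asks=[-]
After op 3 cancel(order #1): fills=none; bids=[-] asks=[-]
After op 4 cancel(order #1): fills=none; bids=[-] asks=[-]
After op 5 [order #3] market_sell(qty=1): fills=none; bids=[-] asks=[-]
After op 6 [order #4] limit_buy(price=99, qty=6): fills=none; bids=[#4:6@99] asks=[-]
After op 7 [order #5] limit_sell(price=100, qty=5): fills=none; bids=[#4:6@99] asks=[#5:5@100]
After op 8 [order #6] limit_sell(price=103, qty=5): fills=none; bids=[#4:6@99] asks=[#5:5@100 #6:5@103]
After op 9 [order #7] limit_buy(price=102, qty=6): fills=#7x#5:5@100; bids=[#7:1@102 #4:6@99] asks=[#6:5@103]

Answer: BIDS (highest first):
  #7: 1@102
  #4: 6@99
ASKS (lowest first):
  #6: 5@103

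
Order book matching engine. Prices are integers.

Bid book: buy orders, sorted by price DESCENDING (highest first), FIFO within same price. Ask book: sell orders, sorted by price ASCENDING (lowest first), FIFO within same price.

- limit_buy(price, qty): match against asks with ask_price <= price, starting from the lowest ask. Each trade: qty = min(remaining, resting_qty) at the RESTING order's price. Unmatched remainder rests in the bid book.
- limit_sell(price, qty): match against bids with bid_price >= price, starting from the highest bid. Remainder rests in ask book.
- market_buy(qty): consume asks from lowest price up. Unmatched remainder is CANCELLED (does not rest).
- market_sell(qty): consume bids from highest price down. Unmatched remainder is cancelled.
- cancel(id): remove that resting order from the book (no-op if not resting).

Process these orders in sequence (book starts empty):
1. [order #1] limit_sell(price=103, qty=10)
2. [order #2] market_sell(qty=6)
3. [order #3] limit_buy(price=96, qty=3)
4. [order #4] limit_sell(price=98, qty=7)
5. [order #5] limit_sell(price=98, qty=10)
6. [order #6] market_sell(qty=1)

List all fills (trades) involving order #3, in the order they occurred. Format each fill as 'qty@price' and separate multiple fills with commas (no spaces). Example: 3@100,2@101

After op 1 [order #1] limit_sell(price=103, qty=10): fills=none; bids=[-] asks=[#1:10@103]
After op 2 [order #2] market_sell(qty=6): fills=none; bids=[-] asks=[#1:10@103]
After op 3 [order #3] limit_buy(price=96, qty=3): fills=none; bids=[#3:3@96] asks=[#1:10@103]
After op 4 [order #4] limit_sell(price=98, qty=7): fills=none; bids=[#3:3@96] asks=[#4:7@98 #1:10@103]
After op 5 [order #5] limit_sell(price=98, qty=10): fills=none; bids=[#3:3@96] asks=[#4:7@98 #5:10@98 #1:10@103]
After op 6 [order #6] market_sell(qty=1): fills=#3x#6:1@96; bids=[#3:2@96] asks=[#4:7@98 #5:10@98 #1:10@103]

Answer: 1@96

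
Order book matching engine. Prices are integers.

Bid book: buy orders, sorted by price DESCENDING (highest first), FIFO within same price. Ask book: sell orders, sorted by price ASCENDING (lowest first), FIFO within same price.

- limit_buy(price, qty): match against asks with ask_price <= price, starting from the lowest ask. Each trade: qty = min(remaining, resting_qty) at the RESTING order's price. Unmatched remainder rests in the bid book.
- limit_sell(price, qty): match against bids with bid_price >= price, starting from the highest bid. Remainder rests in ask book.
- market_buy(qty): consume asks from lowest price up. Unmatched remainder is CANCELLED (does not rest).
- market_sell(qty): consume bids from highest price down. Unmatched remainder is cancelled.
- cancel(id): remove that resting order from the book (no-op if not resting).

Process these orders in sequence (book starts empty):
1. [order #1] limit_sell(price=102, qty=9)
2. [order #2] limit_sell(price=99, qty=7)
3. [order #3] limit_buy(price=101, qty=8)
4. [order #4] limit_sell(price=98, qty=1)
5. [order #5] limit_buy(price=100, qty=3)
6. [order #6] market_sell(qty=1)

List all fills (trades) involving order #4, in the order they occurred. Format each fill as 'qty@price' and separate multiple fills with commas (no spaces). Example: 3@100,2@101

Answer: 1@101

Derivation:
After op 1 [order #1] limit_sell(price=102, qty=9): fills=none; bids=[-] asks=[#1:9@102]
After op 2 [order #2] limit_sell(price=99, qty=7): fills=none; bids=[-] asks=[#2:7@99 #1:9@102]
After op 3 [order #3] limit_buy(price=101, qty=8): fills=#3x#2:7@99; bids=[#3:1@101] asks=[#1:9@102]
After op 4 [order #4] limit_sell(price=98, qty=1): fills=#3x#4:1@101; bids=[-] asks=[#1:9@102]
After op 5 [order #5] limit_buy(price=100, qty=3): fills=none; bids=[#5:3@100] asks=[#1:9@102]
After op 6 [order #6] market_sell(qty=1): fills=#5x#6:1@100; bids=[#5:2@100] asks=[#1:9@102]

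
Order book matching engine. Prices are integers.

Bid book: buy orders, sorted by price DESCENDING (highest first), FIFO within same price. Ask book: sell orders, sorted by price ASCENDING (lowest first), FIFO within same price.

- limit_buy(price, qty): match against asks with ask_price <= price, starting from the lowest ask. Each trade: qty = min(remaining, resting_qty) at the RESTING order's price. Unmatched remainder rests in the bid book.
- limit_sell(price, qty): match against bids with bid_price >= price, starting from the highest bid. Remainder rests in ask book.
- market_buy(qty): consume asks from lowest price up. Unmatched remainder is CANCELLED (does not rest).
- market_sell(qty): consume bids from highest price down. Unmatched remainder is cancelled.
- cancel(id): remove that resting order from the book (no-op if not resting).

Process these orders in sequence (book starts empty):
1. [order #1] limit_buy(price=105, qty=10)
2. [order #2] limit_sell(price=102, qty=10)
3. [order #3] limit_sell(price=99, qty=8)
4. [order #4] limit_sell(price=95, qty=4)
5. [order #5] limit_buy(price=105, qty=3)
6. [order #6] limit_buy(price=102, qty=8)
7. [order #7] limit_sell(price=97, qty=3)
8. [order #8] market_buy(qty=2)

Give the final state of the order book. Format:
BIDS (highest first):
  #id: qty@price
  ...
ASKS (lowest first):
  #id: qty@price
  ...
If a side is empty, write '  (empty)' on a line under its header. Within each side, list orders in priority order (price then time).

After op 1 [order #1] limit_buy(price=105, qty=10): fills=none; bids=[#1:10@105] asks=[-]
After op 2 [order #2] limit_sell(price=102, qty=10): fills=#1x#2:10@105; bids=[-] asks=[-]
After op 3 [order #3] limit_sell(price=99, qty=8): fills=none; bids=[-] asks=[#3:8@99]
After op 4 [order #4] limit_sell(price=95, qty=4): fills=none; bids=[-] asks=[#4:4@95 #3:8@99]
After op 5 [order #5] limit_buy(price=105, qty=3): fills=#5x#4:3@95; bids=[-] asks=[#4:1@95 #3:8@99]
After op 6 [order #6] limit_buy(price=102, qty=8): fills=#6x#4:1@95 #6x#3:7@99; bids=[-] asks=[#3:1@99]
After op 7 [order #7] limit_sell(price=97, qty=3): fills=none; bids=[-] asks=[#7:3@97 #3:1@99]
After op 8 [order #8] market_buy(qty=2): fills=#8x#7:2@97; bids=[-] asks=[#7:1@97 #3:1@99]

Answer: BIDS (highest first):
  (empty)
ASKS (lowest first):
  #7: 1@97
  #3: 1@99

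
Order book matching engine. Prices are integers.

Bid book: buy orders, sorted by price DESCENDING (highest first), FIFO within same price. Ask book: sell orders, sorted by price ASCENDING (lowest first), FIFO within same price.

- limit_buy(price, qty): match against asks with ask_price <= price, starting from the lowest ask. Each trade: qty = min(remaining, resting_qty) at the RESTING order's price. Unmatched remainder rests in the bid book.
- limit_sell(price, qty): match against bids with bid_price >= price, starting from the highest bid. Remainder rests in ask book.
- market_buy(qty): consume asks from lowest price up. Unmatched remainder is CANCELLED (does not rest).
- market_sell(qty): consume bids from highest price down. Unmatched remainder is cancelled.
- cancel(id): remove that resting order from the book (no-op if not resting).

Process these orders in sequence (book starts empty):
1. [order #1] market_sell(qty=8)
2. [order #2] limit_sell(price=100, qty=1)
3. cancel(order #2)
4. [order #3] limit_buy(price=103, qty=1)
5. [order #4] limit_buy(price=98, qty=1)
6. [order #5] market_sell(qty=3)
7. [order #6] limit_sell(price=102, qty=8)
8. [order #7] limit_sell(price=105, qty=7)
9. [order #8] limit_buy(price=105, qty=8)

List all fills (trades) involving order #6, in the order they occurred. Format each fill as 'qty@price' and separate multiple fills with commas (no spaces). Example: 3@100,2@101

After op 1 [order #1] market_sell(qty=8): fills=none; bids=[-] asks=[-]
After op 2 [order #2] limit_sell(price=100, qty=1): fills=none; bids=[-] asks=[#2:1@100]
After op 3 cancel(order #2): fills=none; bids=[-] asks=[-]
After op 4 [order #3] limit_buy(price=103, qty=1): fills=none; bids=[#3:1@103] asks=[-]
After op 5 [order #4] limit_buy(price=98, qty=1): fills=none; bids=[#3:1@103 #4:1@98] asks=[-]
After op 6 [order #5] market_sell(qty=3): fills=#3x#5:1@103 #4x#5:1@98; bids=[-] asks=[-]
After op 7 [order #6] limit_sell(price=102, qty=8): fills=none; bids=[-] asks=[#6:8@102]
After op 8 [order #7] limit_sell(price=105, qty=7): fills=none; bids=[-] asks=[#6:8@102 #7:7@105]
After op 9 [order #8] limit_buy(price=105, qty=8): fills=#8x#6:8@102; bids=[-] asks=[#7:7@105]

Answer: 8@102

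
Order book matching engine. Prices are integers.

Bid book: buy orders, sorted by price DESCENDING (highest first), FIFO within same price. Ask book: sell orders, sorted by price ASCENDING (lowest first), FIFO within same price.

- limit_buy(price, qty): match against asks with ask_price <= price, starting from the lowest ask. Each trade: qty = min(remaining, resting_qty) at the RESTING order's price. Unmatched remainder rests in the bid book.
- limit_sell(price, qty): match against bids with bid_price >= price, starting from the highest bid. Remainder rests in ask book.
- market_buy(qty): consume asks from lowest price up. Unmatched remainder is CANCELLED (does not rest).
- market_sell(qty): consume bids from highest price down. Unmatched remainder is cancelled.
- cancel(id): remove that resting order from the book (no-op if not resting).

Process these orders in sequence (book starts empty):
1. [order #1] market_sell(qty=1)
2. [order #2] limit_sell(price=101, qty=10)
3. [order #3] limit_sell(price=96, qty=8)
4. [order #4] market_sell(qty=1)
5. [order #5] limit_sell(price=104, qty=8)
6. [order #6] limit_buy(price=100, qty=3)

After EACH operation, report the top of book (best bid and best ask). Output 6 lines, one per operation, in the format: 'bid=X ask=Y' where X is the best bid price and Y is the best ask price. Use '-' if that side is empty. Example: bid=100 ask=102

After op 1 [order #1] market_sell(qty=1): fills=none; bids=[-] asks=[-]
After op 2 [order #2] limit_sell(price=101, qty=10): fills=none; bids=[-] asks=[#2:10@101]
After op 3 [order #3] limit_sell(price=96, qty=8): fills=none; bids=[-] asks=[#3:8@96 #2:10@101]
After op 4 [order #4] market_sell(qty=1): fills=none; bids=[-] asks=[#3:8@96 #2:10@101]
After op 5 [order #5] limit_sell(price=104, qty=8): fills=none; bids=[-] asks=[#3:8@96 #2:10@101 #5:8@104]
After op 6 [order #6] limit_buy(price=100, qty=3): fills=#6x#3:3@96; bids=[-] asks=[#3:5@96 #2:10@101 #5:8@104]

Answer: bid=- ask=-
bid=- ask=101
bid=- ask=96
bid=- ask=96
bid=- ask=96
bid=- ask=96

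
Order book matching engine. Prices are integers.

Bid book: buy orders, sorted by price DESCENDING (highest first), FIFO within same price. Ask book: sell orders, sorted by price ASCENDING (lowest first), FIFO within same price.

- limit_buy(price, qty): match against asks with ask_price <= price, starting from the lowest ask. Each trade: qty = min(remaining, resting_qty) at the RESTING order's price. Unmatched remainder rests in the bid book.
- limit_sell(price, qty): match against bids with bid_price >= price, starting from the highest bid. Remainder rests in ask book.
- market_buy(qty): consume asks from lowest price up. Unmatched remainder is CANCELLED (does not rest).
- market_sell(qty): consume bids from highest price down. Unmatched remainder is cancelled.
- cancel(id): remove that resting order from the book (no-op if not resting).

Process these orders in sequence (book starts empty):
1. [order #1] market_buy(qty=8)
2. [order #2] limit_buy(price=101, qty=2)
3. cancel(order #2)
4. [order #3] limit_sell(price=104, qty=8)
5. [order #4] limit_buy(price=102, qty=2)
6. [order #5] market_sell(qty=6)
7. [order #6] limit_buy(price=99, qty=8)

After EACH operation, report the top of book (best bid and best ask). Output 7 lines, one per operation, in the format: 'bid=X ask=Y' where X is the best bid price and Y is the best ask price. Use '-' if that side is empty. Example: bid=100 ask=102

After op 1 [order #1] market_buy(qty=8): fills=none; bids=[-] asks=[-]
After op 2 [order #2] limit_buy(price=101, qty=2): fills=none; bids=[#2:2@101] asks=[-]
After op 3 cancel(order #2): fills=none; bids=[-] asks=[-]
After op 4 [order #3] limit_sell(price=104, qty=8): fills=none; bids=[-] asks=[#3:8@104]
After op 5 [order #4] limit_buy(price=102, qty=2): fills=none; bids=[#4:2@102] asks=[#3:8@104]
After op 6 [order #5] market_sell(qty=6): fills=#4x#5:2@102; bids=[-] asks=[#3:8@104]
After op 7 [order #6] limit_buy(price=99, qty=8): fills=none; bids=[#6:8@99] asks=[#3:8@104]

Answer: bid=- ask=-
bid=101 ask=-
bid=- ask=-
bid=- ask=104
bid=102 ask=104
bid=- ask=104
bid=99 ask=104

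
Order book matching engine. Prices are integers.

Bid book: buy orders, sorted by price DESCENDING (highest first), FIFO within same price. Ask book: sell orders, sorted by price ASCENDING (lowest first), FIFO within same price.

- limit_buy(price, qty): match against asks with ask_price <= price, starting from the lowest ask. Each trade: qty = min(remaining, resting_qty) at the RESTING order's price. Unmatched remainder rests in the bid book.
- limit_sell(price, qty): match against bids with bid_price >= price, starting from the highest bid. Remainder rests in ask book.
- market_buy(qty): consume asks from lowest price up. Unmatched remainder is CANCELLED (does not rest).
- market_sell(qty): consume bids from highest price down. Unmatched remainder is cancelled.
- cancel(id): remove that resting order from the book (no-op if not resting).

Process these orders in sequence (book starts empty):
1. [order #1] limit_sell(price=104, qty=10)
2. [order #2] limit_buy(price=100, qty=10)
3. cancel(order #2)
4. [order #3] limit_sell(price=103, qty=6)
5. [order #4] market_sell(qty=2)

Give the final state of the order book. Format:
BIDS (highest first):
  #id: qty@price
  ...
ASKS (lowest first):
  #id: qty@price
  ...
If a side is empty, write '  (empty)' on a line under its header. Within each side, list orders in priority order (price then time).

Answer: BIDS (highest first):
  (empty)
ASKS (lowest first):
  #3: 6@103
  #1: 10@104

Derivation:
After op 1 [order #1] limit_sell(price=104, qty=10): fills=none; bids=[-] asks=[#1:10@104]
After op 2 [order #2] limit_buy(price=100, qty=10): fills=none; bids=[#2:10@100] asks=[#1:10@104]
After op 3 cancel(order #2): fills=none; bids=[-] asks=[#1:10@104]
After op 4 [order #3] limit_sell(price=103, qty=6): fills=none; bids=[-] asks=[#3:6@103 #1:10@104]
After op 5 [order #4] market_sell(qty=2): fills=none; bids=[-] asks=[#3:6@103 #1:10@104]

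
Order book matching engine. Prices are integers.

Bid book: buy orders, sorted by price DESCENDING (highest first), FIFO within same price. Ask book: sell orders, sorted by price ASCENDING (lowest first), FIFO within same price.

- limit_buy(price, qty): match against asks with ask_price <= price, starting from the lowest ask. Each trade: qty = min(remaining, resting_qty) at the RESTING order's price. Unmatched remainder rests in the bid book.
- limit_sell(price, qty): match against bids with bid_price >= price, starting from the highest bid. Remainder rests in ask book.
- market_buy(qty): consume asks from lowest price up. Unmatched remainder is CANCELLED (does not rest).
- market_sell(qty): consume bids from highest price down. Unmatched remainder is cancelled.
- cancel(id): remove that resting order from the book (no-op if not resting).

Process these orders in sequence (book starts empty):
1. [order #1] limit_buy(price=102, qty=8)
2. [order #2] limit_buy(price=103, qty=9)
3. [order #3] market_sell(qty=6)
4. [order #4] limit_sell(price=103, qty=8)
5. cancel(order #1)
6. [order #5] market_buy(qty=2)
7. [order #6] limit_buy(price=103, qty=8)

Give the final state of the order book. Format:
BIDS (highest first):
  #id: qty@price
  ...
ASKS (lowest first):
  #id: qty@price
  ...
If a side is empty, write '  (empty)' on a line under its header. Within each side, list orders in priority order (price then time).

After op 1 [order #1] limit_buy(price=102, qty=8): fills=none; bids=[#1:8@102] asks=[-]
After op 2 [order #2] limit_buy(price=103, qty=9): fills=none; bids=[#2:9@103 #1:8@102] asks=[-]
After op 3 [order #3] market_sell(qty=6): fills=#2x#3:6@103; bids=[#2:3@103 #1:8@102] asks=[-]
After op 4 [order #4] limit_sell(price=103, qty=8): fills=#2x#4:3@103; bids=[#1:8@102] asks=[#4:5@103]
After op 5 cancel(order #1): fills=none; bids=[-] asks=[#4:5@103]
After op 6 [order #5] market_buy(qty=2): fills=#5x#4:2@103; bids=[-] asks=[#4:3@103]
After op 7 [order #6] limit_buy(price=103, qty=8): fills=#6x#4:3@103; bids=[#6:5@103] asks=[-]

Answer: BIDS (highest first):
  #6: 5@103
ASKS (lowest first):
  (empty)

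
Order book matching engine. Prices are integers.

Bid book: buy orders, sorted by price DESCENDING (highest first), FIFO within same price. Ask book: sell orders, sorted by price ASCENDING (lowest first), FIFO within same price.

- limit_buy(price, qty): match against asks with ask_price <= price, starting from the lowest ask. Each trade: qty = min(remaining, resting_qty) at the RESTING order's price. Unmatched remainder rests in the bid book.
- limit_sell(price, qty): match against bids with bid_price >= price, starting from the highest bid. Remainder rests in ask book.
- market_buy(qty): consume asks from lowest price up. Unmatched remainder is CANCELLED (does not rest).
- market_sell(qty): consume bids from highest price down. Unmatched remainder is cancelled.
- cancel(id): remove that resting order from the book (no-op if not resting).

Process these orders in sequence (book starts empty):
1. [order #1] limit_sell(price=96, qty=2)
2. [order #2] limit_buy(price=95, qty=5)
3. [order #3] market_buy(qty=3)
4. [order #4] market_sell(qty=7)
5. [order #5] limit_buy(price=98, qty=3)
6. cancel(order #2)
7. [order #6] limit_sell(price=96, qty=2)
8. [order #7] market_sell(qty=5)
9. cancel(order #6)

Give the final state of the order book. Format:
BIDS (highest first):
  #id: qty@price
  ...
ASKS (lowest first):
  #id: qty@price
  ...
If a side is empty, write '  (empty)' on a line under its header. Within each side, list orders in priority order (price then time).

After op 1 [order #1] limit_sell(price=96, qty=2): fills=none; bids=[-] asks=[#1:2@96]
After op 2 [order #2] limit_buy(price=95, qty=5): fills=none; bids=[#2:5@95] asks=[#1:2@96]
After op 3 [order #3] market_buy(qty=3): fills=#3x#1:2@96; bids=[#2:5@95] asks=[-]
After op 4 [order #4] market_sell(qty=7): fills=#2x#4:5@95; bids=[-] asks=[-]
After op 5 [order #5] limit_buy(price=98, qty=3): fills=none; bids=[#5:3@98] asks=[-]
After op 6 cancel(order #2): fills=none; bids=[#5:3@98] asks=[-]
After op 7 [order #6] limit_sell(price=96, qty=2): fills=#5x#6:2@98; bids=[#5:1@98] asks=[-]
After op 8 [order #7] market_sell(qty=5): fills=#5x#7:1@98; bids=[-] asks=[-]
After op 9 cancel(order #6): fills=none; bids=[-] asks=[-]

Answer: BIDS (highest first):
  (empty)
ASKS (lowest first):
  (empty)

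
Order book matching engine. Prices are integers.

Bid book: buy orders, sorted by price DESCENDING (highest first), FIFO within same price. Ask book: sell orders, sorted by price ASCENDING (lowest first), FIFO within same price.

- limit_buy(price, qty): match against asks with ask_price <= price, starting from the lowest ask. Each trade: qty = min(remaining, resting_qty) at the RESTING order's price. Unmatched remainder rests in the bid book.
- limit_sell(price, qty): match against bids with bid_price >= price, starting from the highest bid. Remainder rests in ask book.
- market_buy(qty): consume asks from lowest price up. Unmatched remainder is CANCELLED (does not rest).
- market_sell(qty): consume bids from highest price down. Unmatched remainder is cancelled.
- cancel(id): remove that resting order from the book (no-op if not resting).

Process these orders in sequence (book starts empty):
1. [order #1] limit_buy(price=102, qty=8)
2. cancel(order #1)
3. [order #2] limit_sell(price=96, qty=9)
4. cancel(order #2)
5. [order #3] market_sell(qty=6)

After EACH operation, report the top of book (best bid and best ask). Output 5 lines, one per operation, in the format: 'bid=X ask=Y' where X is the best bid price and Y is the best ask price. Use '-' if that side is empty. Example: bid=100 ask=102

After op 1 [order #1] limit_buy(price=102, qty=8): fills=none; bids=[#1:8@102] asks=[-]
After op 2 cancel(order #1): fills=none; bids=[-] asks=[-]
After op 3 [order #2] limit_sell(price=96, qty=9): fills=none; bids=[-] asks=[#2:9@96]
After op 4 cancel(order #2): fills=none; bids=[-] asks=[-]
After op 5 [order #3] market_sell(qty=6): fills=none; bids=[-] asks=[-]

Answer: bid=102 ask=-
bid=- ask=-
bid=- ask=96
bid=- ask=-
bid=- ask=-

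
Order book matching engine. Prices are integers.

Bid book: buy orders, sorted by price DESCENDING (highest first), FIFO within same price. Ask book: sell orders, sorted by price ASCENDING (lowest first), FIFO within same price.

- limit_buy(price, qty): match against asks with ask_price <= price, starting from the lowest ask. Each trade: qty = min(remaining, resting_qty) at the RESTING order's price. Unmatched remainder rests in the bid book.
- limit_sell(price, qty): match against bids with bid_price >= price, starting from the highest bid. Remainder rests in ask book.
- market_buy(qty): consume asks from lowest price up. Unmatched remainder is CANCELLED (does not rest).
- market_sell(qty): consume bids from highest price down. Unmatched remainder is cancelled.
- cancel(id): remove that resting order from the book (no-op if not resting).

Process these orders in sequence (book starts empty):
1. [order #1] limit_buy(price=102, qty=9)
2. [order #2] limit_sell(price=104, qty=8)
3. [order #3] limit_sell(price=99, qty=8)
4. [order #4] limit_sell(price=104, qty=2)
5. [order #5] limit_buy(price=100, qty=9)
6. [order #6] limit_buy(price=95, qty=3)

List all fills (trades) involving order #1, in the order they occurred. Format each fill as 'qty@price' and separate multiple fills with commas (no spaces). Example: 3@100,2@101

Answer: 8@102

Derivation:
After op 1 [order #1] limit_buy(price=102, qty=9): fills=none; bids=[#1:9@102] asks=[-]
After op 2 [order #2] limit_sell(price=104, qty=8): fills=none; bids=[#1:9@102] asks=[#2:8@104]
After op 3 [order #3] limit_sell(price=99, qty=8): fills=#1x#3:8@102; bids=[#1:1@102] asks=[#2:8@104]
After op 4 [order #4] limit_sell(price=104, qty=2): fills=none; bids=[#1:1@102] asks=[#2:8@104 #4:2@104]
After op 5 [order #5] limit_buy(price=100, qty=9): fills=none; bids=[#1:1@102 #5:9@100] asks=[#2:8@104 #4:2@104]
After op 6 [order #6] limit_buy(price=95, qty=3): fills=none; bids=[#1:1@102 #5:9@100 #6:3@95] asks=[#2:8@104 #4:2@104]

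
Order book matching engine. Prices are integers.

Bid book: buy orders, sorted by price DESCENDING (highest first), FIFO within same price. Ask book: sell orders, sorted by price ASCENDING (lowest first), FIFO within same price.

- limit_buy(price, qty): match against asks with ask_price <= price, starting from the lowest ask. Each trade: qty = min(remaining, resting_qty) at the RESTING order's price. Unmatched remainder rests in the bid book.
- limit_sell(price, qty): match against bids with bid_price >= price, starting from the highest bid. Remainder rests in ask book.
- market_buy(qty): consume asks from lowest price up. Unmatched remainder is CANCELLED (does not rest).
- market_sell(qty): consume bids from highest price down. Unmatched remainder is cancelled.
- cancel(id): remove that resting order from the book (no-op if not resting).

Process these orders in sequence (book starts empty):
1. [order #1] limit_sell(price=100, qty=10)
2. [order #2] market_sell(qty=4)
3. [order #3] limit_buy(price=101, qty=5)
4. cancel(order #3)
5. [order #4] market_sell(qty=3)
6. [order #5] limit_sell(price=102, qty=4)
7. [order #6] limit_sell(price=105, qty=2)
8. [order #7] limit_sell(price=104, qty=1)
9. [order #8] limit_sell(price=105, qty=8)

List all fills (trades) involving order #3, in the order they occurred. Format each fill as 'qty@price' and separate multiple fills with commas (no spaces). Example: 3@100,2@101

After op 1 [order #1] limit_sell(price=100, qty=10): fills=none; bids=[-] asks=[#1:10@100]
After op 2 [order #2] market_sell(qty=4): fills=none; bids=[-] asks=[#1:10@100]
After op 3 [order #3] limit_buy(price=101, qty=5): fills=#3x#1:5@100; bids=[-] asks=[#1:5@100]
After op 4 cancel(order #3): fills=none; bids=[-] asks=[#1:5@100]
After op 5 [order #4] market_sell(qty=3): fills=none; bids=[-] asks=[#1:5@100]
After op 6 [order #5] limit_sell(price=102, qty=4): fills=none; bids=[-] asks=[#1:5@100 #5:4@102]
After op 7 [order #6] limit_sell(price=105, qty=2): fills=none; bids=[-] asks=[#1:5@100 #5:4@102 #6:2@105]
After op 8 [order #7] limit_sell(price=104, qty=1): fills=none; bids=[-] asks=[#1:5@100 #5:4@102 #7:1@104 #6:2@105]
After op 9 [order #8] limit_sell(price=105, qty=8): fills=none; bids=[-] asks=[#1:5@100 #5:4@102 #7:1@104 #6:2@105 #8:8@105]

Answer: 5@100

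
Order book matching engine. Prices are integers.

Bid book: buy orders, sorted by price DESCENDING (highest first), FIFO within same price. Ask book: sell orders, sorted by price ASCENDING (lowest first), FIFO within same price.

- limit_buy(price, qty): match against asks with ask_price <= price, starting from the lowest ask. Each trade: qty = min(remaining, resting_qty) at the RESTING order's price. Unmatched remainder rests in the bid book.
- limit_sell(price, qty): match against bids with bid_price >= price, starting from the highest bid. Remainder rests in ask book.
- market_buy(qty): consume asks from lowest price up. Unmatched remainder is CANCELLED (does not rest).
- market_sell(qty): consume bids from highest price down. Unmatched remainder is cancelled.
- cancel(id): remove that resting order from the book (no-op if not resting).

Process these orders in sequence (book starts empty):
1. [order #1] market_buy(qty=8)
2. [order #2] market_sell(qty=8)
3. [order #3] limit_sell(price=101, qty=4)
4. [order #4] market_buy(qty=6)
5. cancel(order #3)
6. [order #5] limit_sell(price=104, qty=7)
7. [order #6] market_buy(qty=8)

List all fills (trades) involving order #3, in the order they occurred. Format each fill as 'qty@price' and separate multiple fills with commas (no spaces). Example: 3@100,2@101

Answer: 4@101

Derivation:
After op 1 [order #1] market_buy(qty=8): fills=none; bids=[-] asks=[-]
After op 2 [order #2] market_sell(qty=8): fills=none; bids=[-] asks=[-]
After op 3 [order #3] limit_sell(price=101, qty=4): fills=none; bids=[-] asks=[#3:4@101]
After op 4 [order #4] market_buy(qty=6): fills=#4x#3:4@101; bids=[-] asks=[-]
After op 5 cancel(order #3): fills=none; bids=[-] asks=[-]
After op 6 [order #5] limit_sell(price=104, qty=7): fills=none; bids=[-] asks=[#5:7@104]
After op 7 [order #6] market_buy(qty=8): fills=#6x#5:7@104; bids=[-] asks=[-]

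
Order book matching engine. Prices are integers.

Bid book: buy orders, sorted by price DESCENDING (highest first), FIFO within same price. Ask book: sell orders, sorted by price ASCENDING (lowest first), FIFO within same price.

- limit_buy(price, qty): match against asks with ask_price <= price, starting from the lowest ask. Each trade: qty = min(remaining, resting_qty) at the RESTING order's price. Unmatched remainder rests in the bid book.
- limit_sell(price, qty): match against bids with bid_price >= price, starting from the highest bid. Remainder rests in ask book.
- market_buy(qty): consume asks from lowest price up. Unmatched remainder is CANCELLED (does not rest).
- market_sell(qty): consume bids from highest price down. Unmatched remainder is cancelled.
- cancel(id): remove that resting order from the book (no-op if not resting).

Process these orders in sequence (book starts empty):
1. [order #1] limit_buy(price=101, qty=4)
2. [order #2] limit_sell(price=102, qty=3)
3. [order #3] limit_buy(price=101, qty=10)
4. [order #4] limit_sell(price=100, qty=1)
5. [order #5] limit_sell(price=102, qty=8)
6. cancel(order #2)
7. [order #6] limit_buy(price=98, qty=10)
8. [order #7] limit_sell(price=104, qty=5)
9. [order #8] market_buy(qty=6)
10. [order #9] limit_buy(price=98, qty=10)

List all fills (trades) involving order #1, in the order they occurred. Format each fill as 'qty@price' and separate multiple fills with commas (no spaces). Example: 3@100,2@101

Answer: 1@101

Derivation:
After op 1 [order #1] limit_buy(price=101, qty=4): fills=none; bids=[#1:4@101] asks=[-]
After op 2 [order #2] limit_sell(price=102, qty=3): fills=none; bids=[#1:4@101] asks=[#2:3@102]
After op 3 [order #3] limit_buy(price=101, qty=10): fills=none; bids=[#1:4@101 #3:10@101] asks=[#2:3@102]
After op 4 [order #4] limit_sell(price=100, qty=1): fills=#1x#4:1@101; bids=[#1:3@101 #3:10@101] asks=[#2:3@102]
After op 5 [order #5] limit_sell(price=102, qty=8): fills=none; bids=[#1:3@101 #3:10@101] asks=[#2:3@102 #5:8@102]
After op 6 cancel(order #2): fills=none; bids=[#1:3@101 #3:10@101] asks=[#5:8@102]
After op 7 [order #6] limit_buy(price=98, qty=10): fills=none; bids=[#1:3@101 #3:10@101 #6:10@98] asks=[#5:8@102]
After op 8 [order #7] limit_sell(price=104, qty=5): fills=none; bids=[#1:3@101 #3:10@101 #6:10@98] asks=[#5:8@102 #7:5@104]
After op 9 [order #8] market_buy(qty=6): fills=#8x#5:6@102; bids=[#1:3@101 #3:10@101 #6:10@98] asks=[#5:2@102 #7:5@104]
After op 10 [order #9] limit_buy(price=98, qty=10): fills=none; bids=[#1:3@101 #3:10@101 #6:10@98 #9:10@98] asks=[#5:2@102 #7:5@104]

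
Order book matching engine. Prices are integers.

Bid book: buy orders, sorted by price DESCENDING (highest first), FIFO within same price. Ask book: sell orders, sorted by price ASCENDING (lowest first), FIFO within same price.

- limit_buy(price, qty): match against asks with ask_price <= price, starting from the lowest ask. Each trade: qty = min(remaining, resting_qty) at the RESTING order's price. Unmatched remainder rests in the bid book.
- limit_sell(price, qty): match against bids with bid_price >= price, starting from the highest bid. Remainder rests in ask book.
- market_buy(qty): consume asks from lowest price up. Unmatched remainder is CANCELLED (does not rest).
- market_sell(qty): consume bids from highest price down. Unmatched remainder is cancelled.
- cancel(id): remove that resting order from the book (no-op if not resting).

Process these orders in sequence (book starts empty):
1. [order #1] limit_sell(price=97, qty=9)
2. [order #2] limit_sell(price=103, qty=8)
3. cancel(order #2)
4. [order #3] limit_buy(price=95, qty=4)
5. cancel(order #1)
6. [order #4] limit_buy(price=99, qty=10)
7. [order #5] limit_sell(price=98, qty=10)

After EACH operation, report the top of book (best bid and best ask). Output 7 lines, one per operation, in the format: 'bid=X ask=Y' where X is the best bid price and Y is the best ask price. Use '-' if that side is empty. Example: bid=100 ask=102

After op 1 [order #1] limit_sell(price=97, qty=9): fills=none; bids=[-] asks=[#1:9@97]
After op 2 [order #2] limit_sell(price=103, qty=8): fills=none; bids=[-] asks=[#1:9@97 #2:8@103]
After op 3 cancel(order #2): fills=none; bids=[-] asks=[#1:9@97]
After op 4 [order #3] limit_buy(price=95, qty=4): fills=none; bids=[#3:4@95] asks=[#1:9@97]
After op 5 cancel(order #1): fills=none; bids=[#3:4@95] asks=[-]
After op 6 [order #4] limit_buy(price=99, qty=10): fills=none; bids=[#4:10@99 #3:4@95] asks=[-]
After op 7 [order #5] limit_sell(price=98, qty=10): fills=#4x#5:10@99; bids=[#3:4@95] asks=[-]

Answer: bid=- ask=97
bid=- ask=97
bid=- ask=97
bid=95 ask=97
bid=95 ask=-
bid=99 ask=-
bid=95 ask=-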